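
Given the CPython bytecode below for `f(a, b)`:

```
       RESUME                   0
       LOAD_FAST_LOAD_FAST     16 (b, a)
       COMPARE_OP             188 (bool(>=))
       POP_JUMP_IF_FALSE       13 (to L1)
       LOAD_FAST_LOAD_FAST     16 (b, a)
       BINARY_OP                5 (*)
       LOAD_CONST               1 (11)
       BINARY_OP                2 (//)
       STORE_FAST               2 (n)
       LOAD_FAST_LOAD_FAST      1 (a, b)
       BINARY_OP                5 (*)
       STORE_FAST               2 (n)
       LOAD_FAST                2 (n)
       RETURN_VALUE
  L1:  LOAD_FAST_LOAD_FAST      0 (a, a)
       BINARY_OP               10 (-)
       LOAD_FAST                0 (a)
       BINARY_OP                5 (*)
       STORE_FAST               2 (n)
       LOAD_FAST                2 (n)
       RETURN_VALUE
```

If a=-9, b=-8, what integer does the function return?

LOAD_FAST_LOAD_FAST b,a → push -8,-9. Stack: [-8, -9]
COMPARE_OP bool(>=) → -8 vs -9 = True. Stack: [True]
POP_JUMP_IF_FALSE → pop True; no jump. Stack: []
LOAD_FAST_LOAD_FAST b,a → push -8,-9. Stack: [-8, -9]
BINARY_OP * → -8 * -9 = 72. Stack: [72]
LOAD_CONST → push 11. Stack: [72, 11]
BINARY_OP // → 72 // 11 = 6. Stack: [6]
STORE_FAST n → n=6. Stack: []
LOAD_FAST_LOAD_FAST a,b → push -9,-8. Stack: [-9, -8]
BINARY_OP * → -9 * -8 = 72. Stack: [72]
STORE_FAST n → n=72. Stack: []
LOAD_FAST n → push 72. Stack: [72]
RETURN_VALUE → return 72.

72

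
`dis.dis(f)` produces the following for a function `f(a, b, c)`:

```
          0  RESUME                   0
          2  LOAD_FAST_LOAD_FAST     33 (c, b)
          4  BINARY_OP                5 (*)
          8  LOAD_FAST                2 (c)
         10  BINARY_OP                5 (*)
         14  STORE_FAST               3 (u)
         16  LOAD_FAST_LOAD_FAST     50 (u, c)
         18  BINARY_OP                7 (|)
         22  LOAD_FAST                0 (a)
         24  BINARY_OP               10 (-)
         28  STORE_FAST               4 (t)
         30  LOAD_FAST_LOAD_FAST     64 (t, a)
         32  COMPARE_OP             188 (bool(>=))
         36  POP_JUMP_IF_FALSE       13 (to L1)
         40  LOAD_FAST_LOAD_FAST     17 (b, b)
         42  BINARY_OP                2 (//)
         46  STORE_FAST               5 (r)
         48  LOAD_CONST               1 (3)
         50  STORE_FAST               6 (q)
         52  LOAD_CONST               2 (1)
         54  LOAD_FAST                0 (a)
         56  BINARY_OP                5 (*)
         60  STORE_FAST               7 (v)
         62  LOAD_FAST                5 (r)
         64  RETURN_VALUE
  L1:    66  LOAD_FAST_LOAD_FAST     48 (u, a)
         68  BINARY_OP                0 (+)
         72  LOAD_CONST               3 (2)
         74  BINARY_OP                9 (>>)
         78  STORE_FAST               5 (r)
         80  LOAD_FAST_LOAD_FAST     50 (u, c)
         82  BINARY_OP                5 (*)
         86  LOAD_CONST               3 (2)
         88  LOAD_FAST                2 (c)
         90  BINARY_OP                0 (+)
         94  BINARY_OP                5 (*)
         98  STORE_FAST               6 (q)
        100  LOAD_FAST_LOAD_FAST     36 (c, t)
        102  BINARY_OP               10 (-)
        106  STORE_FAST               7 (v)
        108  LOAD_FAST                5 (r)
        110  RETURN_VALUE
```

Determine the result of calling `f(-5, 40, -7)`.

1

LOAD_FAST_LOAD_FAST c,b → push -7,40. Stack: [-7, 40]
BINARY_OP * → -7 * 40 = -280. Stack: [-280]
LOAD_FAST c → push -7. Stack: [-280, -7]
BINARY_OP * → -280 * -7 = 1960. Stack: [1960]
STORE_FAST u → u=1960. Stack: []
LOAD_FAST_LOAD_FAST u,c → push 1960,-7. Stack: [1960, -7]
BINARY_OP | → 1960 | -7 = -7. Stack: [-7]
LOAD_FAST a → push -5. Stack: [-7, -5]
BINARY_OP - → -7 - -5 = -2. Stack: [-2]
STORE_FAST t → t=-2. Stack: []
LOAD_FAST_LOAD_FAST t,a → push -2,-5. Stack: [-2, -5]
COMPARE_OP bool(>=) → -2 vs -5 = True. Stack: [True]
POP_JUMP_IF_FALSE → pop True; no jump. Stack: []
LOAD_FAST_LOAD_FAST b,b → push 40,40. Stack: [40, 40]
BINARY_OP // → 40 // 40 = 1. Stack: [1]
STORE_FAST r → r=1. Stack: []
LOAD_CONST → push 3. Stack: [3]
STORE_FAST q → q=3. Stack: []
LOAD_CONST → push 1. Stack: [1]
LOAD_FAST a → push -5. Stack: [1, -5]
BINARY_OP * → 1 * -5 = -5. Stack: [-5]
STORE_FAST v → v=-5. Stack: []
LOAD_FAST r → push 1. Stack: [1]
RETURN_VALUE → return 1.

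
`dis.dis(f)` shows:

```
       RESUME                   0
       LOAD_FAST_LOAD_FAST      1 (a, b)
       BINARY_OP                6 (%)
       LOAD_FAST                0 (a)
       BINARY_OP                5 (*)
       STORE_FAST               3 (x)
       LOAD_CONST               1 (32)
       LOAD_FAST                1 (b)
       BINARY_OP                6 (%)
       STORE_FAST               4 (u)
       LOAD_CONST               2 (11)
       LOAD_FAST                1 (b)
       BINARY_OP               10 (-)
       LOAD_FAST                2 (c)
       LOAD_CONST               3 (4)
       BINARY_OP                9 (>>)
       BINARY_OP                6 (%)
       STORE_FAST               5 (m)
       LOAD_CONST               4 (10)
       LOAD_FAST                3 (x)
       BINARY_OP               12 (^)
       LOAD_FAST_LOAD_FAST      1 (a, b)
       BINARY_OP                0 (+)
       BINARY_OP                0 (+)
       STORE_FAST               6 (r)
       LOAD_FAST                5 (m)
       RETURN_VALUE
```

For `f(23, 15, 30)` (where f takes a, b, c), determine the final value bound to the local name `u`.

2

LOAD_FAST_LOAD_FAST a,b → push 23,15. Stack: [23, 15]
BINARY_OP % → 23 % 15 = 8. Stack: [8]
LOAD_FAST a → push 23. Stack: [8, 23]
BINARY_OP * → 8 * 23 = 184. Stack: [184]
STORE_FAST x → x=184. Stack: []
LOAD_CONST → push 32. Stack: [32]
LOAD_FAST b → push 15. Stack: [32, 15]
BINARY_OP % → 32 % 15 = 2. Stack: [2]
STORE_FAST u → u=2. Stack: []
LOAD_CONST → push 11. Stack: [11]
LOAD_FAST b → push 15. Stack: [11, 15]
BINARY_OP - → 11 - 15 = -4. Stack: [-4]
LOAD_FAST c → push 30. Stack: [-4, 30]
LOAD_CONST → push 4. Stack: [-4, 30, 4]
BINARY_OP >> → 30 >> 4 = 1. Stack: [-4, 1]
BINARY_OP % → -4 % 1 = 0. Stack: [0]
STORE_FAST m → m=0. Stack: []
LOAD_CONST → push 10. Stack: [10]
LOAD_FAST x → push 184. Stack: [10, 184]
BINARY_OP ^ → 10 ^ 184 = 178. Stack: [178]
LOAD_FAST_LOAD_FAST a,b → push 23,15. Stack: [178, 23, 15]
BINARY_OP + → 23 + 15 = 38. Stack: [178, 38]
BINARY_OP + → 178 + 38 = 216. Stack: [216]
STORE_FAST r → r=216. Stack: []
LOAD_FAST m → push 0. Stack: [0]
RETURN_VALUE → return 0.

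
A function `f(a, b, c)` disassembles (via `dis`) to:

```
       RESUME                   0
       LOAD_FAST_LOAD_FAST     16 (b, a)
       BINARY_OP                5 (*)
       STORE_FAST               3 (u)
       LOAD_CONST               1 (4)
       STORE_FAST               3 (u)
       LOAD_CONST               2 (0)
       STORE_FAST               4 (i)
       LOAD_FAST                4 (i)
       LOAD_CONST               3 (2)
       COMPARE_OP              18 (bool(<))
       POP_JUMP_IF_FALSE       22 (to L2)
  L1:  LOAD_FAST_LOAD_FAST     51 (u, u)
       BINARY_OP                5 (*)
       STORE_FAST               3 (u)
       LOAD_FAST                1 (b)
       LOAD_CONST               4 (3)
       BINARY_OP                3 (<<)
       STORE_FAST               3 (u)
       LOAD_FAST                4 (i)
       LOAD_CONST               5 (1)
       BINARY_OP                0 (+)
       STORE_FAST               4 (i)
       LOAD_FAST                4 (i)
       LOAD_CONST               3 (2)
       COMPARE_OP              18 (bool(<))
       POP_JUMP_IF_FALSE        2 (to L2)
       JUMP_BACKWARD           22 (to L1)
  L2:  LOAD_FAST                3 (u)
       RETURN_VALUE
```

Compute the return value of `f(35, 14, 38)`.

LOAD_FAST_LOAD_FAST b,a → push 14,35. Stack: [14, 35]
BINARY_OP * → 14 * 35 = 490. Stack: [490]
STORE_FAST u → u=490. Stack: []
LOAD_CONST → push 4. Stack: [4]
STORE_FAST u → u=4. Stack: []
LOAD_CONST → push 0. Stack: [0]
STORE_FAST i → i=0. Stack: []
LOAD_FAST i → push 0. Stack: [0]
LOAD_CONST → push 2. Stack: [0, 2]
COMPARE_OP bool(<) → 0 vs 2 = True. Stack: [True]
POP_JUMP_IF_FALSE → pop True; no jump. Stack: []
LOAD_FAST_LOAD_FAST u,u → push 4,4. Stack: [4, 4]
BINARY_OP * → 4 * 4 = 16. Stack: [16]
STORE_FAST u → u=16. Stack: []
LOAD_FAST b → push 14. Stack: [14]
LOAD_CONST → push 3. Stack: [14, 3]
BINARY_OP << → 14 << 3 = 112. Stack: [112]
STORE_FAST u → u=112. Stack: []
LOAD_FAST i → push 0. Stack: [0]
LOAD_CONST → push 1. Stack: [0, 1]
BINARY_OP + → 0 + 1 = 1. Stack: [1]
STORE_FAST i → i=1. Stack: []
LOAD_FAST i → push 1. Stack: [1]
LOAD_CONST → push 2. Stack: [1, 2]
COMPARE_OP bool(<) → 1 vs 2 = True. Stack: [True]
POP_JUMP_IF_FALSE → pop True; no jump. Stack: []
LOAD_FAST_LOAD_FAST u,u → push 112,112. Stack: [112, 112]
BINARY_OP * → 112 * 112 = 12544. Stack: [12544]
STORE_FAST u → u=12544. Stack: []
LOAD_FAST b → push 14. Stack: [14]
LOAD_CONST → push 3. Stack: [14, 3]
BINARY_OP << → 14 << 3 = 112. Stack: [112]
STORE_FAST u → u=112. Stack: []
LOAD_FAST i → push 1. Stack: [1]
LOAD_CONST → push 1. Stack: [1, 1]
BINARY_OP + → 1 + 1 = 2. Stack: [2]
STORE_FAST i → i=2. Stack: []
LOAD_FAST i → push 2. Stack: [2]
LOAD_CONST → push 2. Stack: [2, 2]
COMPARE_OP bool(<) → 2 vs 2 = False. Stack: [False]
POP_JUMP_IF_FALSE → pop False; jump. Stack: []
LOAD_FAST u → push 112. Stack: [112]
RETURN_VALUE → return 112.

112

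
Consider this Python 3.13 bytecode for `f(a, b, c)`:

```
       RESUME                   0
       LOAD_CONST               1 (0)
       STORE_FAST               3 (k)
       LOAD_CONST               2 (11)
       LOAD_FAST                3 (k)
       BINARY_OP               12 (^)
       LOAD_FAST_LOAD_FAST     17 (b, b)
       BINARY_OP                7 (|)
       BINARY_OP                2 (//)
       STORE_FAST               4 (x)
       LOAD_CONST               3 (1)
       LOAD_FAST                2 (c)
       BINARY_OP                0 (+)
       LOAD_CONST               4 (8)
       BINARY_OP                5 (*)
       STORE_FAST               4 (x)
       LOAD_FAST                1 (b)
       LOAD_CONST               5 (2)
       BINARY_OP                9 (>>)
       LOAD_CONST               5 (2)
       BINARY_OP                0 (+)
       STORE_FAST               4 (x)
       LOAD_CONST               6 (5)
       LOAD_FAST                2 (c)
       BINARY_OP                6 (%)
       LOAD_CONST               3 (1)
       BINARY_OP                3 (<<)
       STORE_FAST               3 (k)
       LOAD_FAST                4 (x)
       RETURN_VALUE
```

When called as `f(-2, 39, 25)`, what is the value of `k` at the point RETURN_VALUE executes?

LOAD_CONST → push 0. Stack: [0]
STORE_FAST k → k=0. Stack: []
LOAD_CONST → push 11. Stack: [11]
LOAD_FAST k → push 0. Stack: [11, 0]
BINARY_OP ^ → 11 ^ 0 = 11. Stack: [11]
LOAD_FAST_LOAD_FAST b,b → push 39,39. Stack: [11, 39, 39]
BINARY_OP | → 39 | 39 = 39. Stack: [11, 39]
BINARY_OP // → 11 // 39 = 0. Stack: [0]
STORE_FAST x → x=0. Stack: []
LOAD_CONST → push 1. Stack: [1]
LOAD_FAST c → push 25. Stack: [1, 25]
BINARY_OP + → 1 + 25 = 26. Stack: [26]
LOAD_CONST → push 8. Stack: [26, 8]
BINARY_OP * → 26 * 8 = 208. Stack: [208]
STORE_FAST x → x=208. Stack: []
LOAD_FAST b → push 39. Stack: [39]
LOAD_CONST → push 2. Stack: [39, 2]
BINARY_OP >> → 39 >> 2 = 9. Stack: [9]
LOAD_CONST → push 2. Stack: [9, 2]
BINARY_OP + → 9 + 2 = 11. Stack: [11]
STORE_FAST x → x=11. Stack: []
LOAD_CONST → push 5. Stack: [5]
LOAD_FAST c → push 25. Stack: [5, 25]
BINARY_OP % → 5 % 25 = 5. Stack: [5]
LOAD_CONST → push 1. Stack: [5, 1]
BINARY_OP << → 5 << 1 = 10. Stack: [10]
STORE_FAST k → k=10. Stack: []
LOAD_FAST x → push 11. Stack: [11]
RETURN_VALUE → return 11.

10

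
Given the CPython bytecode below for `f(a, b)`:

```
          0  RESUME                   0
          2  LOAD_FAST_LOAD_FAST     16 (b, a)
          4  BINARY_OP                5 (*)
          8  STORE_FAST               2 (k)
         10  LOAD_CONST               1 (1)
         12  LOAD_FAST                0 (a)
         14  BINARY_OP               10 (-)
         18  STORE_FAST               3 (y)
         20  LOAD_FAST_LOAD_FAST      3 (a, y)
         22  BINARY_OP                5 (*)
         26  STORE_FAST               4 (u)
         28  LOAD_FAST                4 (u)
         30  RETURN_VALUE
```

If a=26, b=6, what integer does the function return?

LOAD_FAST_LOAD_FAST b,a → push 6,26. Stack: [6, 26]
BINARY_OP * → 6 * 26 = 156. Stack: [156]
STORE_FAST k → k=156. Stack: []
LOAD_CONST → push 1. Stack: [1]
LOAD_FAST a → push 26. Stack: [1, 26]
BINARY_OP - → 1 - 26 = -25. Stack: [-25]
STORE_FAST y → y=-25. Stack: []
LOAD_FAST_LOAD_FAST a,y → push 26,-25. Stack: [26, -25]
BINARY_OP * → 26 * -25 = -650. Stack: [-650]
STORE_FAST u → u=-650. Stack: []
LOAD_FAST u → push -650. Stack: [-650]
RETURN_VALUE → return -650.

-650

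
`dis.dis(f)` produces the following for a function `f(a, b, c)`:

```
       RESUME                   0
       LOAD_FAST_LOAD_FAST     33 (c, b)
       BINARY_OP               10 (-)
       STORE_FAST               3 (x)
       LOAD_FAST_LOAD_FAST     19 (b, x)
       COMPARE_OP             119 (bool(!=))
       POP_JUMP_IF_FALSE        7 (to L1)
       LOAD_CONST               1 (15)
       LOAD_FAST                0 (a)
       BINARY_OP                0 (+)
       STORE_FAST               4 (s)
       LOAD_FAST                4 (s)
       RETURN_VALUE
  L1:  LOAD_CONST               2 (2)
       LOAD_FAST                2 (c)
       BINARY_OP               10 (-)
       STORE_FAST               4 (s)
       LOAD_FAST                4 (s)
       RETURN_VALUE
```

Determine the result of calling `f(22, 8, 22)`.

37

LOAD_FAST_LOAD_FAST c,b → push 22,8. Stack: [22, 8]
BINARY_OP - → 22 - 8 = 14. Stack: [14]
STORE_FAST x → x=14. Stack: []
LOAD_FAST_LOAD_FAST b,x → push 8,14. Stack: [8, 14]
COMPARE_OP bool(!=) → 8 vs 14 = True. Stack: [True]
POP_JUMP_IF_FALSE → pop True; no jump. Stack: []
LOAD_CONST → push 15. Stack: [15]
LOAD_FAST a → push 22. Stack: [15, 22]
BINARY_OP + → 15 + 22 = 37. Stack: [37]
STORE_FAST s → s=37. Stack: []
LOAD_FAST s → push 37. Stack: [37]
RETURN_VALUE → return 37.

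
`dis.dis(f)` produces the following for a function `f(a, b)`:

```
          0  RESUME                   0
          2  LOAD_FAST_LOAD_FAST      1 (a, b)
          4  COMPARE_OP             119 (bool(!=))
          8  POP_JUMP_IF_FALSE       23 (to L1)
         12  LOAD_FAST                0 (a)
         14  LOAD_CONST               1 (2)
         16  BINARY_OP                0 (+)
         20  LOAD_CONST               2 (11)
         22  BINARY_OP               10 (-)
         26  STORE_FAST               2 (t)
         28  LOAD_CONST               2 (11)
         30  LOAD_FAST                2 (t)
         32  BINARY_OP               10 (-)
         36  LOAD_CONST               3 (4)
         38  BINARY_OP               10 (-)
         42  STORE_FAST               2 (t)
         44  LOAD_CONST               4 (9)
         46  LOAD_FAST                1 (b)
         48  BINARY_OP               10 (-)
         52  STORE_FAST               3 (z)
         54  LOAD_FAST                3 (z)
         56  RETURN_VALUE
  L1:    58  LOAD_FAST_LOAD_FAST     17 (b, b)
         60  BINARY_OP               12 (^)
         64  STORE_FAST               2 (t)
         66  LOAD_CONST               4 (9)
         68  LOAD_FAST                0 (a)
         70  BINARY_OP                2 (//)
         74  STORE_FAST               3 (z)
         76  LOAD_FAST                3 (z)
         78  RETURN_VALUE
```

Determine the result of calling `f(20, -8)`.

17

LOAD_FAST_LOAD_FAST a,b → push 20,-8. Stack: [20, -8]
COMPARE_OP bool(!=) → 20 vs -8 = True. Stack: [True]
POP_JUMP_IF_FALSE → pop True; no jump. Stack: []
LOAD_FAST a → push 20. Stack: [20]
LOAD_CONST → push 2. Stack: [20, 2]
BINARY_OP + → 20 + 2 = 22. Stack: [22]
LOAD_CONST → push 11. Stack: [22, 11]
BINARY_OP - → 22 - 11 = 11. Stack: [11]
STORE_FAST t → t=11. Stack: []
LOAD_CONST → push 11. Stack: [11]
LOAD_FAST t → push 11. Stack: [11, 11]
BINARY_OP - → 11 - 11 = 0. Stack: [0]
LOAD_CONST → push 4. Stack: [0, 4]
BINARY_OP - → 0 - 4 = -4. Stack: [-4]
STORE_FAST t → t=-4. Stack: []
LOAD_CONST → push 9. Stack: [9]
LOAD_FAST b → push -8. Stack: [9, -8]
BINARY_OP - → 9 - -8 = 17. Stack: [17]
STORE_FAST z → z=17. Stack: []
LOAD_FAST z → push 17. Stack: [17]
RETURN_VALUE → return 17.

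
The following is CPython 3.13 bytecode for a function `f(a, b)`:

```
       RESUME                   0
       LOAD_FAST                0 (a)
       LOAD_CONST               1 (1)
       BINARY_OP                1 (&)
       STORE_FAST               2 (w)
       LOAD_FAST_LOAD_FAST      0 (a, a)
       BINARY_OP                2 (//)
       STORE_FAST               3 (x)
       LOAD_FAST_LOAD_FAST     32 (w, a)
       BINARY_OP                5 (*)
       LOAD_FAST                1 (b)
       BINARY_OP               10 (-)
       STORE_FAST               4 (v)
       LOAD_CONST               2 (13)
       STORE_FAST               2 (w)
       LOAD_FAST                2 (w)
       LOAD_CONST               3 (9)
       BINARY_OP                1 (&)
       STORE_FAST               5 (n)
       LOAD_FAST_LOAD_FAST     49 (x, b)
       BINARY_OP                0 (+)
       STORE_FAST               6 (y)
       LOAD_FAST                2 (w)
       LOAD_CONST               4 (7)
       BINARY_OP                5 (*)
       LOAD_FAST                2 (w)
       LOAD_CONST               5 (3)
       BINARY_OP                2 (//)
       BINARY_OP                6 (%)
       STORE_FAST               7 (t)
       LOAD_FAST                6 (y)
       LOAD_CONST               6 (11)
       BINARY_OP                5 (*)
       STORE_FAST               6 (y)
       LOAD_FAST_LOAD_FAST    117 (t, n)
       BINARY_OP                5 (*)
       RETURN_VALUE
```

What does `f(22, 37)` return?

LOAD_FAST a → push 22. Stack: [22]
LOAD_CONST → push 1. Stack: [22, 1]
BINARY_OP & → 22 & 1 = 0. Stack: [0]
STORE_FAST w → w=0. Stack: []
LOAD_FAST_LOAD_FAST a,a → push 22,22. Stack: [22, 22]
BINARY_OP // → 22 // 22 = 1. Stack: [1]
STORE_FAST x → x=1. Stack: []
LOAD_FAST_LOAD_FAST w,a → push 0,22. Stack: [0, 22]
BINARY_OP * → 0 * 22 = 0. Stack: [0]
LOAD_FAST b → push 37. Stack: [0, 37]
BINARY_OP - → 0 - 37 = -37. Stack: [-37]
STORE_FAST v → v=-37. Stack: []
LOAD_CONST → push 13. Stack: [13]
STORE_FAST w → w=13. Stack: []
LOAD_FAST w → push 13. Stack: [13]
LOAD_CONST → push 9. Stack: [13, 9]
BINARY_OP & → 13 & 9 = 9. Stack: [9]
STORE_FAST n → n=9. Stack: []
LOAD_FAST_LOAD_FAST x,b → push 1,37. Stack: [1, 37]
BINARY_OP + → 1 + 37 = 38. Stack: [38]
STORE_FAST y → y=38. Stack: []
LOAD_FAST w → push 13. Stack: [13]
LOAD_CONST → push 7. Stack: [13, 7]
BINARY_OP * → 13 * 7 = 91. Stack: [91]
LOAD_FAST w → push 13. Stack: [91, 13]
LOAD_CONST → push 3. Stack: [91, 13, 3]
BINARY_OP // → 13 // 3 = 4. Stack: [91, 4]
BINARY_OP % → 91 % 4 = 3. Stack: [3]
STORE_FAST t → t=3. Stack: []
LOAD_FAST y → push 38. Stack: [38]
LOAD_CONST → push 11. Stack: [38, 11]
BINARY_OP * → 38 * 11 = 418. Stack: [418]
STORE_FAST y → y=418. Stack: []
LOAD_FAST_LOAD_FAST t,n → push 3,9. Stack: [3, 9]
BINARY_OP * → 3 * 9 = 27. Stack: [27]
RETURN_VALUE → return 27.

27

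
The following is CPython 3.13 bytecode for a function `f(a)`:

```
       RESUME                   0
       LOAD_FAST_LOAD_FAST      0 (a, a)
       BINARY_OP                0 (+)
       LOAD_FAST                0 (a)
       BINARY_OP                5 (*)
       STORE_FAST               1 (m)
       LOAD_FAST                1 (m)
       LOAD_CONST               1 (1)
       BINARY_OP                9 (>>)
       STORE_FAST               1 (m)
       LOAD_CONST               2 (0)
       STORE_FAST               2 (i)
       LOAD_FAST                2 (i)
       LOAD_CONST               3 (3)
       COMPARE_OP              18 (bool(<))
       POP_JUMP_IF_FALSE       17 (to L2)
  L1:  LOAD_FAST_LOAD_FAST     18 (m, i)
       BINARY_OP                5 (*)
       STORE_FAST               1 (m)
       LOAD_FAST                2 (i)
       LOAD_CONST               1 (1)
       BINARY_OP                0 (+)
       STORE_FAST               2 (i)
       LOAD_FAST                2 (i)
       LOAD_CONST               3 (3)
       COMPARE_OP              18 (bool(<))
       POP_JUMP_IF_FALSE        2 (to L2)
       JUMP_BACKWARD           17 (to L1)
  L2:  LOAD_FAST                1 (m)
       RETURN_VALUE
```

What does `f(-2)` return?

0

LOAD_FAST_LOAD_FAST a,a → push -2,-2. Stack: [-2, -2]
BINARY_OP + → -2 + -2 = -4. Stack: [-4]
LOAD_FAST a → push -2. Stack: [-4, -2]
BINARY_OP * → -4 * -2 = 8. Stack: [8]
STORE_FAST m → m=8. Stack: []
LOAD_FAST m → push 8. Stack: [8]
LOAD_CONST → push 1. Stack: [8, 1]
BINARY_OP >> → 8 >> 1 = 4. Stack: [4]
STORE_FAST m → m=4. Stack: []
LOAD_CONST → push 0. Stack: [0]
STORE_FAST i → i=0. Stack: []
LOAD_FAST i → push 0. Stack: [0]
LOAD_CONST → push 3. Stack: [0, 3]
COMPARE_OP bool(<) → 0 vs 3 = True. Stack: [True]
POP_JUMP_IF_FALSE → pop True; no jump. Stack: []
LOAD_FAST_LOAD_FAST m,i → push 4,0. Stack: [4, 0]
BINARY_OP * → 4 * 0 = 0. Stack: [0]
STORE_FAST m → m=0. Stack: []
LOAD_FAST i → push 0. Stack: [0]
LOAD_CONST → push 1. Stack: [0, 1]
BINARY_OP + → 0 + 1 = 1. Stack: [1]
STORE_FAST i → i=1. Stack: []
LOAD_FAST i → push 1. Stack: [1]
LOAD_CONST → push 3. Stack: [1, 3]
COMPARE_OP bool(<) → 1 vs 3 = True. Stack: [True]
POP_JUMP_IF_FALSE → pop True; no jump. Stack: []
LOAD_FAST_LOAD_FAST m,i → push 0,1. Stack: [0, 1]
BINARY_OP * → 0 * 1 = 0. Stack: [0]
STORE_FAST m → m=0. Stack: []
LOAD_FAST i → push 1. Stack: [1]
LOAD_CONST → push 1. Stack: [1, 1]
BINARY_OP + → 1 + 1 = 2. Stack: [2]
STORE_FAST i → i=2. Stack: []
LOAD_FAST i → push 2. Stack: [2]
LOAD_CONST → push 3. Stack: [2, 3]
COMPARE_OP bool(<) → 2 vs 3 = True. Stack: [True]
POP_JUMP_IF_FALSE → pop True; no jump. Stack: []
LOAD_FAST_LOAD_FAST m,i → push 0,2. Stack: [0, 2]
BINARY_OP * → 0 * 2 = 0. Stack: [0]
STORE_FAST m → m=0. Stack: []
LOAD_FAST i → push 2. Stack: [2]
LOAD_CONST → push 1. Stack: [2, 1]
BINARY_OP + → 2 + 1 = 3. Stack: [3]
STORE_FAST i → i=3. Stack: []
LOAD_FAST i → push 3. Stack: [3]
LOAD_CONST → push 3. Stack: [3, 3]
COMPARE_OP bool(<) → 3 vs 3 = False. Stack: [False]
POP_JUMP_IF_FALSE → pop False; jump. Stack: []
LOAD_FAST m → push 0. Stack: [0]
RETURN_VALUE → return 0.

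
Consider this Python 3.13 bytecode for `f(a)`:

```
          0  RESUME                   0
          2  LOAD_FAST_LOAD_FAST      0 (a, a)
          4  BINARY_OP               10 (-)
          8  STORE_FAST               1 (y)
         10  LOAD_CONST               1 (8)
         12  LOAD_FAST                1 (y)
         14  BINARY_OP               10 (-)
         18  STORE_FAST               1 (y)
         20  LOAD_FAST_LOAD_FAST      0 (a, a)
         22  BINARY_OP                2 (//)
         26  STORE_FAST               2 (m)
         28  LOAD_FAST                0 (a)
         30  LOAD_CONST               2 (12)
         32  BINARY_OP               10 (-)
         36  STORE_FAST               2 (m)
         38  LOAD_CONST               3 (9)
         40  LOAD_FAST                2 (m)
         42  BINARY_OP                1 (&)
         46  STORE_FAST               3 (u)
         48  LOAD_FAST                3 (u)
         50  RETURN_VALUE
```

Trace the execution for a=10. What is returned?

LOAD_FAST_LOAD_FAST a,a → push 10,10. Stack: [10, 10]
BINARY_OP - → 10 - 10 = 0. Stack: [0]
STORE_FAST y → y=0. Stack: []
LOAD_CONST → push 8. Stack: [8]
LOAD_FAST y → push 0. Stack: [8, 0]
BINARY_OP - → 8 - 0 = 8. Stack: [8]
STORE_FAST y → y=8. Stack: []
LOAD_FAST_LOAD_FAST a,a → push 10,10. Stack: [10, 10]
BINARY_OP // → 10 // 10 = 1. Stack: [1]
STORE_FAST m → m=1. Stack: []
LOAD_FAST a → push 10. Stack: [10]
LOAD_CONST → push 12. Stack: [10, 12]
BINARY_OP - → 10 - 12 = -2. Stack: [-2]
STORE_FAST m → m=-2. Stack: []
LOAD_CONST → push 9. Stack: [9]
LOAD_FAST m → push -2. Stack: [9, -2]
BINARY_OP & → 9 & -2 = 8. Stack: [8]
STORE_FAST u → u=8. Stack: []
LOAD_FAST u → push 8. Stack: [8]
RETURN_VALUE → return 8.

8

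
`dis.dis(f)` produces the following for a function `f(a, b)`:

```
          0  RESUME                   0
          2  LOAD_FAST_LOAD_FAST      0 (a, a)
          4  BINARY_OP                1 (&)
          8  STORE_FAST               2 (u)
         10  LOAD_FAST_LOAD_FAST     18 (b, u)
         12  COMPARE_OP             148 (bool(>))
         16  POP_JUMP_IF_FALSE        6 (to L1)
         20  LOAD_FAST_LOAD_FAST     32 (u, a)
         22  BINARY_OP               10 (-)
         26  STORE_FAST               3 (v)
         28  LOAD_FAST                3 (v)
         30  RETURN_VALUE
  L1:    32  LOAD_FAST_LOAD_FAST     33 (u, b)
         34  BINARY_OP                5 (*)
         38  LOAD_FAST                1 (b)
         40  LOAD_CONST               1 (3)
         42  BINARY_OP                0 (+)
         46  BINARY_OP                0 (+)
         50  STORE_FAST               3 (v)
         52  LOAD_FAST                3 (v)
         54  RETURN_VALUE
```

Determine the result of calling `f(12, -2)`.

-23

LOAD_FAST_LOAD_FAST a,a → push 12,12. Stack: [12, 12]
BINARY_OP & → 12 & 12 = 12. Stack: [12]
STORE_FAST u → u=12. Stack: []
LOAD_FAST_LOAD_FAST b,u → push -2,12. Stack: [-2, 12]
COMPARE_OP bool(>) → -2 vs 12 = False. Stack: [False]
POP_JUMP_IF_FALSE → pop False; jump. Stack: []
LOAD_FAST_LOAD_FAST u,b → push 12,-2. Stack: [12, -2]
BINARY_OP * → 12 * -2 = -24. Stack: [-24]
LOAD_FAST b → push -2. Stack: [-24, -2]
LOAD_CONST → push 3. Stack: [-24, -2, 3]
BINARY_OP + → -2 + 3 = 1. Stack: [-24, 1]
BINARY_OP + → -24 + 1 = -23. Stack: [-23]
STORE_FAST v → v=-23. Stack: []
LOAD_FAST v → push -23. Stack: [-23]
RETURN_VALUE → return -23.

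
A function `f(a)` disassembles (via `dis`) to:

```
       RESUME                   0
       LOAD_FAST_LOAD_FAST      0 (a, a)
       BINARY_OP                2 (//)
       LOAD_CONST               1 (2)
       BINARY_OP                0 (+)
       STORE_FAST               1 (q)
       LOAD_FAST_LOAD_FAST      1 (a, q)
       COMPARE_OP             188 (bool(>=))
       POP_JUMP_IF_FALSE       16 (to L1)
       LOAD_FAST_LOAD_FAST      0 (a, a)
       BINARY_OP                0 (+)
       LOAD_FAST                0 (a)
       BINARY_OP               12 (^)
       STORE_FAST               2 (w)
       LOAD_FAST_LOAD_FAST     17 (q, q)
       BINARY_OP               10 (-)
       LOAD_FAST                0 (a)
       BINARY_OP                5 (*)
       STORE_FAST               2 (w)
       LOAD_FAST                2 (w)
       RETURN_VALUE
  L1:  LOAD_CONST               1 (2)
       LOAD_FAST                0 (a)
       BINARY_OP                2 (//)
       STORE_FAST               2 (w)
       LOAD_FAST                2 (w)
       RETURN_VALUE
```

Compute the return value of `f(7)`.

0

LOAD_FAST_LOAD_FAST a,a → push 7,7. Stack: [7, 7]
BINARY_OP // → 7 // 7 = 1. Stack: [1]
LOAD_CONST → push 2. Stack: [1, 2]
BINARY_OP + → 1 + 2 = 3. Stack: [3]
STORE_FAST q → q=3. Stack: []
LOAD_FAST_LOAD_FAST a,q → push 7,3. Stack: [7, 3]
COMPARE_OP bool(>=) → 7 vs 3 = True. Stack: [True]
POP_JUMP_IF_FALSE → pop True; no jump. Stack: []
LOAD_FAST_LOAD_FAST a,a → push 7,7. Stack: [7, 7]
BINARY_OP + → 7 + 7 = 14. Stack: [14]
LOAD_FAST a → push 7. Stack: [14, 7]
BINARY_OP ^ → 14 ^ 7 = 9. Stack: [9]
STORE_FAST w → w=9. Stack: []
LOAD_FAST_LOAD_FAST q,q → push 3,3. Stack: [3, 3]
BINARY_OP - → 3 - 3 = 0. Stack: [0]
LOAD_FAST a → push 7. Stack: [0, 7]
BINARY_OP * → 0 * 7 = 0. Stack: [0]
STORE_FAST w → w=0. Stack: []
LOAD_FAST w → push 0. Stack: [0]
RETURN_VALUE → return 0.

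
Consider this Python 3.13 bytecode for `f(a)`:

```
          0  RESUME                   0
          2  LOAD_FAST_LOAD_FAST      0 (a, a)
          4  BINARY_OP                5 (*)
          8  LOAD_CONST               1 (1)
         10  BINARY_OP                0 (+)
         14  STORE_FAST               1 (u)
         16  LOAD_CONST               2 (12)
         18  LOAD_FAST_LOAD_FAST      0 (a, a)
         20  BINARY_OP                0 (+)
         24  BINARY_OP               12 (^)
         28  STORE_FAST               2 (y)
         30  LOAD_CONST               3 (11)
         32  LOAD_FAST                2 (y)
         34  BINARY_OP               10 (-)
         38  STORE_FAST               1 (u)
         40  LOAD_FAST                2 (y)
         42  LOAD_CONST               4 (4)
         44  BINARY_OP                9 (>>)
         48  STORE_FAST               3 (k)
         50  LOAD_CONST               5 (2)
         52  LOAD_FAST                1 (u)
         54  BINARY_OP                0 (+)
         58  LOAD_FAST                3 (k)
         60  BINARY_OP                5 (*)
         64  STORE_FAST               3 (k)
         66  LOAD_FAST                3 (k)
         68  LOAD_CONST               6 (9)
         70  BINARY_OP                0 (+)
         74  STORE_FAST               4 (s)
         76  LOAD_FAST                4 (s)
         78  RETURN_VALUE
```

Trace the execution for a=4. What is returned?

LOAD_FAST_LOAD_FAST a,a → push 4,4. Stack: [4, 4]
BINARY_OP * → 4 * 4 = 16. Stack: [16]
LOAD_CONST → push 1. Stack: [16, 1]
BINARY_OP + → 16 + 1 = 17. Stack: [17]
STORE_FAST u → u=17. Stack: []
LOAD_CONST → push 12. Stack: [12]
LOAD_FAST_LOAD_FAST a,a → push 4,4. Stack: [12, 4, 4]
BINARY_OP + → 4 + 4 = 8. Stack: [12, 8]
BINARY_OP ^ → 12 ^ 8 = 4. Stack: [4]
STORE_FAST y → y=4. Stack: []
LOAD_CONST → push 11. Stack: [11]
LOAD_FAST y → push 4. Stack: [11, 4]
BINARY_OP - → 11 - 4 = 7. Stack: [7]
STORE_FAST u → u=7. Stack: []
LOAD_FAST y → push 4. Stack: [4]
LOAD_CONST → push 4. Stack: [4, 4]
BINARY_OP >> → 4 >> 4 = 0. Stack: [0]
STORE_FAST k → k=0. Stack: []
LOAD_CONST → push 2. Stack: [2]
LOAD_FAST u → push 7. Stack: [2, 7]
BINARY_OP + → 2 + 7 = 9. Stack: [9]
LOAD_FAST k → push 0. Stack: [9, 0]
BINARY_OP * → 9 * 0 = 0. Stack: [0]
STORE_FAST k → k=0. Stack: []
LOAD_FAST k → push 0. Stack: [0]
LOAD_CONST → push 9. Stack: [0, 9]
BINARY_OP + → 0 + 9 = 9. Stack: [9]
STORE_FAST s → s=9. Stack: []
LOAD_FAST s → push 9. Stack: [9]
RETURN_VALUE → return 9.

9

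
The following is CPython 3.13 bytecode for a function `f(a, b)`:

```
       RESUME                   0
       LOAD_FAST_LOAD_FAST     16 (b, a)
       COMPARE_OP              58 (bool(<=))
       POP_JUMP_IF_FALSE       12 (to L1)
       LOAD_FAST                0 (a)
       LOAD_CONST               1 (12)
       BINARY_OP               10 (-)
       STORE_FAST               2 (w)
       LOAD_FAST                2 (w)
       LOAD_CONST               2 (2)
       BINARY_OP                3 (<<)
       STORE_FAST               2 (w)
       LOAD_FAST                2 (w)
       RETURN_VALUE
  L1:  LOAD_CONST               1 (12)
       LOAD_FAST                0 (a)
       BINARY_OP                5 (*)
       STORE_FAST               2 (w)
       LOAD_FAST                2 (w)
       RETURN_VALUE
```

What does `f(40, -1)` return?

112

LOAD_FAST_LOAD_FAST b,a → push -1,40. Stack: [-1, 40]
COMPARE_OP bool(<=) → -1 vs 40 = True. Stack: [True]
POP_JUMP_IF_FALSE → pop True; no jump. Stack: []
LOAD_FAST a → push 40. Stack: [40]
LOAD_CONST → push 12. Stack: [40, 12]
BINARY_OP - → 40 - 12 = 28. Stack: [28]
STORE_FAST w → w=28. Stack: []
LOAD_FAST w → push 28. Stack: [28]
LOAD_CONST → push 2. Stack: [28, 2]
BINARY_OP << → 28 << 2 = 112. Stack: [112]
STORE_FAST w → w=112. Stack: []
LOAD_FAST w → push 112. Stack: [112]
RETURN_VALUE → return 112.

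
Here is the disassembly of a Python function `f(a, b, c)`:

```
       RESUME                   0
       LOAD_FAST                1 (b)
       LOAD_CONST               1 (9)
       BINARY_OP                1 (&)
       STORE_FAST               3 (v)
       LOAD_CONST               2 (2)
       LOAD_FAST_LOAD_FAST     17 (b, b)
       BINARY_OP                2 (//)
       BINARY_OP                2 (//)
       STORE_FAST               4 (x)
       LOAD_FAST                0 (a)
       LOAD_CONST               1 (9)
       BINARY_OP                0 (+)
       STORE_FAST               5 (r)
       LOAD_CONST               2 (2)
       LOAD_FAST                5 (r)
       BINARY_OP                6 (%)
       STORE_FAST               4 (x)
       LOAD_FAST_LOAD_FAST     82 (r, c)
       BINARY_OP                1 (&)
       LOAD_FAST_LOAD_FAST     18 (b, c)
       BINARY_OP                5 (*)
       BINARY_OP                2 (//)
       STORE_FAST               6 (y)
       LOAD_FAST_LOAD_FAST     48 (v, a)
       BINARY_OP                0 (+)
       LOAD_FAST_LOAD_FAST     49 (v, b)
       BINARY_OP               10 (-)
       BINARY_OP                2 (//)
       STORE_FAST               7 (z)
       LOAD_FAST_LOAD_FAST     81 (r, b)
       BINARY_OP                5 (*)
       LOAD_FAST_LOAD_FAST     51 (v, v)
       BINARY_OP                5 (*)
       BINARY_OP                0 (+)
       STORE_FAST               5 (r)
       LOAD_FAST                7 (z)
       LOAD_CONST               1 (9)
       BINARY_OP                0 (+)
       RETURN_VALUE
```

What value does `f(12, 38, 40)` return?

LOAD_FAST b → push 38. Stack: [38]
LOAD_CONST → push 9. Stack: [38, 9]
BINARY_OP & → 38 & 9 = 0. Stack: [0]
STORE_FAST v → v=0. Stack: []
LOAD_CONST → push 2. Stack: [2]
LOAD_FAST_LOAD_FAST b,b → push 38,38. Stack: [2, 38, 38]
BINARY_OP // → 38 // 38 = 1. Stack: [2, 1]
BINARY_OP // → 2 // 1 = 2. Stack: [2]
STORE_FAST x → x=2. Stack: []
LOAD_FAST a → push 12. Stack: [12]
LOAD_CONST → push 9. Stack: [12, 9]
BINARY_OP + → 12 + 9 = 21. Stack: [21]
STORE_FAST r → r=21. Stack: []
LOAD_CONST → push 2. Stack: [2]
LOAD_FAST r → push 21. Stack: [2, 21]
BINARY_OP % → 2 % 21 = 2. Stack: [2]
STORE_FAST x → x=2. Stack: []
LOAD_FAST_LOAD_FAST r,c → push 21,40. Stack: [21, 40]
BINARY_OP & → 21 & 40 = 0. Stack: [0]
LOAD_FAST_LOAD_FAST b,c → push 38,40. Stack: [0, 38, 40]
BINARY_OP * → 38 * 40 = 1520. Stack: [0, 1520]
BINARY_OP // → 0 // 1520 = 0. Stack: [0]
STORE_FAST y → y=0. Stack: []
LOAD_FAST_LOAD_FAST v,a → push 0,12. Stack: [0, 12]
BINARY_OP + → 0 + 12 = 12. Stack: [12]
LOAD_FAST_LOAD_FAST v,b → push 0,38. Stack: [12, 0, 38]
BINARY_OP - → 0 - 38 = -38. Stack: [12, -38]
BINARY_OP // → 12 // -38 = -1. Stack: [-1]
STORE_FAST z → z=-1. Stack: []
LOAD_FAST_LOAD_FAST r,b → push 21,38. Stack: [21, 38]
BINARY_OP * → 21 * 38 = 798. Stack: [798]
LOAD_FAST_LOAD_FAST v,v → push 0,0. Stack: [798, 0, 0]
BINARY_OP * → 0 * 0 = 0. Stack: [798, 0]
BINARY_OP + → 798 + 0 = 798. Stack: [798]
STORE_FAST r → r=798. Stack: []
LOAD_FAST z → push -1. Stack: [-1]
LOAD_CONST → push 9. Stack: [-1, 9]
BINARY_OP + → -1 + 9 = 8. Stack: [8]
RETURN_VALUE → return 8.

8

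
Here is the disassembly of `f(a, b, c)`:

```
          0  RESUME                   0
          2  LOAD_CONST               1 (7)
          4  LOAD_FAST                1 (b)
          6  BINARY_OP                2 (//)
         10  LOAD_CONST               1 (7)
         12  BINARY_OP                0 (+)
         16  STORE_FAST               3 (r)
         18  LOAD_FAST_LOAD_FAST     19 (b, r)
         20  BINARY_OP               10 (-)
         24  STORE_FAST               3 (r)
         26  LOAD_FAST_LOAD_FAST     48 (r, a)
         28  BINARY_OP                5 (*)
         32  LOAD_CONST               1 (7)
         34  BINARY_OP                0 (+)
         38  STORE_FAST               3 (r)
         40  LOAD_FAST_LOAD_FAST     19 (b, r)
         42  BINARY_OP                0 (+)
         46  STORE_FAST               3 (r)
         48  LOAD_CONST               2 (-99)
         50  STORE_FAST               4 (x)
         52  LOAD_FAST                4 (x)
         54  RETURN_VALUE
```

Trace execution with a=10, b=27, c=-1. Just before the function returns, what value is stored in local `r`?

234

LOAD_CONST → push 7. Stack: [7]
LOAD_FAST b → push 27. Stack: [7, 27]
BINARY_OP // → 7 // 27 = 0. Stack: [0]
LOAD_CONST → push 7. Stack: [0, 7]
BINARY_OP + → 0 + 7 = 7. Stack: [7]
STORE_FAST r → r=7. Stack: []
LOAD_FAST_LOAD_FAST b,r → push 27,7. Stack: [27, 7]
BINARY_OP - → 27 - 7 = 20. Stack: [20]
STORE_FAST r → r=20. Stack: []
LOAD_FAST_LOAD_FAST r,a → push 20,10. Stack: [20, 10]
BINARY_OP * → 20 * 10 = 200. Stack: [200]
LOAD_CONST → push 7. Stack: [200, 7]
BINARY_OP + → 200 + 7 = 207. Stack: [207]
STORE_FAST r → r=207. Stack: []
LOAD_FAST_LOAD_FAST b,r → push 27,207. Stack: [27, 207]
BINARY_OP + → 27 + 207 = 234. Stack: [234]
STORE_FAST r → r=234. Stack: []
LOAD_CONST → push -99. Stack: [-99]
STORE_FAST x → x=-99. Stack: []
LOAD_FAST x → push -99. Stack: [-99]
RETURN_VALUE → return -99.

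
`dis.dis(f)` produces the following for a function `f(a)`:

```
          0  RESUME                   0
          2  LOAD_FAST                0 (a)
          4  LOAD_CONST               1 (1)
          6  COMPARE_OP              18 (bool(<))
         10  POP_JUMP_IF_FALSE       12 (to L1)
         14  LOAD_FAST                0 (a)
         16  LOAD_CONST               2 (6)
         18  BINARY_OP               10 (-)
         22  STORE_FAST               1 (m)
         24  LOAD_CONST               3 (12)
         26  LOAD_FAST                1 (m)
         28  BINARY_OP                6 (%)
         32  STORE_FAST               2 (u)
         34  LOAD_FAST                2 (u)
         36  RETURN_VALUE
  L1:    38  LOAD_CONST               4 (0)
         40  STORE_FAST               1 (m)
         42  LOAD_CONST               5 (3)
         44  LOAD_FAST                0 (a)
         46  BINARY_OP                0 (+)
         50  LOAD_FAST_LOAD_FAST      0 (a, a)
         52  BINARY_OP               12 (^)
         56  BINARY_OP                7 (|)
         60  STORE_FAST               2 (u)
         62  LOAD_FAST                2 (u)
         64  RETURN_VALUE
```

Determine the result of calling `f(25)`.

LOAD_FAST a → push 25. Stack: [25]
LOAD_CONST → push 1. Stack: [25, 1]
COMPARE_OP bool(<) → 25 vs 1 = False. Stack: [False]
POP_JUMP_IF_FALSE → pop False; jump. Stack: []
LOAD_CONST → push 0. Stack: [0]
STORE_FAST m → m=0. Stack: []
LOAD_CONST → push 3. Stack: [3]
LOAD_FAST a → push 25. Stack: [3, 25]
BINARY_OP + → 3 + 25 = 28. Stack: [28]
LOAD_FAST_LOAD_FAST a,a → push 25,25. Stack: [28, 25, 25]
BINARY_OP ^ → 25 ^ 25 = 0. Stack: [28, 0]
BINARY_OP | → 28 | 0 = 28. Stack: [28]
STORE_FAST u → u=28. Stack: []
LOAD_FAST u → push 28. Stack: [28]
RETURN_VALUE → return 28.

28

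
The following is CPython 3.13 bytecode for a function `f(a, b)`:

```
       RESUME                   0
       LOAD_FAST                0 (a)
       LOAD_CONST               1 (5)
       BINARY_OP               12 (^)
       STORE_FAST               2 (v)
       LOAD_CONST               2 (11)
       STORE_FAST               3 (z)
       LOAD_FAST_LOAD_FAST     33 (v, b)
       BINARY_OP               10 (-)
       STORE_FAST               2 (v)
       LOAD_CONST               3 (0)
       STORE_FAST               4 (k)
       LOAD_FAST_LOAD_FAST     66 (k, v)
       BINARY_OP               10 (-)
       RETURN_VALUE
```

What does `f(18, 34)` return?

11

LOAD_FAST a → push 18. Stack: [18]
LOAD_CONST → push 5. Stack: [18, 5]
BINARY_OP ^ → 18 ^ 5 = 23. Stack: [23]
STORE_FAST v → v=23. Stack: []
LOAD_CONST → push 11. Stack: [11]
STORE_FAST z → z=11. Stack: []
LOAD_FAST_LOAD_FAST v,b → push 23,34. Stack: [23, 34]
BINARY_OP - → 23 - 34 = -11. Stack: [-11]
STORE_FAST v → v=-11. Stack: []
LOAD_CONST → push 0. Stack: [0]
STORE_FAST k → k=0. Stack: []
LOAD_FAST_LOAD_FAST k,v → push 0,-11. Stack: [0, -11]
BINARY_OP - → 0 - -11 = 11. Stack: [11]
RETURN_VALUE → return 11.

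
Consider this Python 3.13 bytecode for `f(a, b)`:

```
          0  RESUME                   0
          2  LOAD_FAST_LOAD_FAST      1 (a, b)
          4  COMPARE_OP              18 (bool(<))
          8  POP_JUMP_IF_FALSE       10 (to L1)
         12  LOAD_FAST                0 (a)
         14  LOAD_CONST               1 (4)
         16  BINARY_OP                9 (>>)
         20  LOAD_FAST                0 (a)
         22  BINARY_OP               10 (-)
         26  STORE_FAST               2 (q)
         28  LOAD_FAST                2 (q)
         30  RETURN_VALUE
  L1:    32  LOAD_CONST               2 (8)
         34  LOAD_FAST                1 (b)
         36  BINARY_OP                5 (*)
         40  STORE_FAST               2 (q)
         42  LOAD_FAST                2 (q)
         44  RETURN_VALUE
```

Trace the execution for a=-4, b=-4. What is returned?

-32

LOAD_FAST_LOAD_FAST a,b → push -4,-4. Stack: [-4, -4]
COMPARE_OP bool(<) → -4 vs -4 = False. Stack: [False]
POP_JUMP_IF_FALSE → pop False; jump. Stack: []
LOAD_CONST → push 8. Stack: [8]
LOAD_FAST b → push -4. Stack: [8, -4]
BINARY_OP * → 8 * -4 = -32. Stack: [-32]
STORE_FAST q → q=-32. Stack: []
LOAD_FAST q → push -32. Stack: [-32]
RETURN_VALUE → return -32.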